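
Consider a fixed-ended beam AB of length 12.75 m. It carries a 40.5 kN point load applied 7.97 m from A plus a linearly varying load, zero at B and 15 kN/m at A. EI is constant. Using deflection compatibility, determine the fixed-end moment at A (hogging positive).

M_A = 167.3 kN·m

Take the two fixed-end moments M_A, M_B as redundants; the released structure is the simple span AB.
End rotations of the released simple span under the applied load (×1/EI):
  at A: point load 40.5 at a = 7.97: Pab(L + b)/(6LEI) = 353.6/EI
  at B: point load 40.5 at a = 7.97: Pab(L + a)/(6LEI) = 417.9/EI
  at A: triangular load, peak 15: w₀L³/(45EI) = 690.9/EI
  at B: triangular load, peak 15: 7w₀L³/(360EI) = 604.5/EI
  θ_A0 = 1044/EI,  θ_B0 = 1022/EI
Flexibility coefficients: a unit moment at one end gives L/(3EI) there and L/(6EI) at the far end, so f₁₁ = f₂₂ = 4.25/EI and f₁₂ = f₂₁ = 2.125/EI.
Compatibility — zero rotation at each built-in end:
  4.25 M_A + 2.125 M_B = 1044
  2.125 M_A + 4.25 M_B = 1022
Solving the pair gives M_A = 167.3 kN·m and M_B = 156.9 kN·m (hogging).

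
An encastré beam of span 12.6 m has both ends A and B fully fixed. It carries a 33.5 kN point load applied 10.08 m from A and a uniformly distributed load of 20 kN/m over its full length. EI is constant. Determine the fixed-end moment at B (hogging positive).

M_B = 318.6 kN·m

Release both end moments; the primary structure is a simply-supported span AB with redundants M_A and M_B.
End rotations of the released simple span under the applied load (×1/EI):
  at A: point load 33.5 at a = 10.08: Pab(L + b)/(6LEI) = 170.2/EI
  at B: point load 33.5 at a = 10.08: Pab(L + a)/(6LEI) = 255.3/EI
  at A: UDL 20: wL³/(24EI) = 1667/EI
  at B: UDL 20: wL³/(24EI) = 1667/EI
  θ_A0 = 1837/EI,  θ_B0 = 1922/EI
Flexibility coefficients: a unit moment at one end gives L/(3EI) there and L/(6EI) at the far end, so f₁₁ = f₂₂ = 4.2/EI and f₁₂ = f₂₁ = 2.1/EI.
Compatibility — zero rotation at each built-in end:
  4.2 M_A + 2.1 M_B = 1837
  2.1 M_A + 4.2 M_B = 1922
Solving the pair gives M_A = 278.1 kN·m and M_B = 318.6 kN·m (hogging).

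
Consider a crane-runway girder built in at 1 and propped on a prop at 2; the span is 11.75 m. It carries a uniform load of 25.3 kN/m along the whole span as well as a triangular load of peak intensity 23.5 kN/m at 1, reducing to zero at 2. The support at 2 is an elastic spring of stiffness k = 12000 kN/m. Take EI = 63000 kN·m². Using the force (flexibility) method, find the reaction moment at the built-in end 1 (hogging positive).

M_1 = 668.6 kN·m

Release the roller at 2. Primary structure: cantilever fixed at 1.
Primary-structure tip deflection at 2 by superposition:
  UDL 25.3: wL⁴/(8EI) = 60281/EI
  triangular load, peak 23.5 at the fixed end: w₀L⁴/(30EI) = 14931/EI
  δ_0 = 75213/EI
Flexibility coefficient — unit upward force at 2: δ_{22} = L³/(3EI) = 540.7/EI.
With EI = 63000 kN·m²: δ_0 = 1.1938 m and δ_{22} = 0.008583 m/kN.
Compatibility — the spring shortens by R_2/k under the reaction it provides: δ_0 − R_2·δ_{22} = R_2/k. With 1/k = 0.000083 m/kN, R_2 = δ_0 / (δ_{22} + 1/k) = 1.1938 / (0.008583 + 0.000083) = 137.8 kN.
Moment equilibrium about 1: M_1 = Σ(load moments about 1) − R_2·L = 2287 − 137.8×11.75 = 668.6 kN·m.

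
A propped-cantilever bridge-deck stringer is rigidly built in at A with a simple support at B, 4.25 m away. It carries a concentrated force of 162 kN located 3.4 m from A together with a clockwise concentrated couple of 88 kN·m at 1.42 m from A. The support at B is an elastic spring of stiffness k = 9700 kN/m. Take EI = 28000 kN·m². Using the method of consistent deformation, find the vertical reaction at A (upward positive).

R_A = 43.98 kN

Release the roller at B. Primary structure: cantilever fixed at A.
Deflection at B on the released cantilever, summing each load's contribution:
  point load 162 at a = 3.4: Pa²(3L − a)/(6EI) = 2918/EI
  clockwise couple 88 at a = 1.42: M₀a(2L − a)/(2EI) = 442.4/EI
  δ_0 = 3361/EI
Tip deflection under a unit load at B: L³/(3EI) = 25.59/EI.
With EI = 28000 kN·m²: δ_0 = 0.12002 m and δ_{BB} = 0.000914 m/kN.
Compatibility — the spring shortens by R_B/k under the reaction it provides: δ_0 − R_B·δ_{BB} = R_B/k. With 1/k = 0.000103 m/kN, R_B = δ_0 / (δ_{BB} + 1/k) = 0.12002 / (0.000914 + 0.000103) = 118 kN.
Vertical equilibrium: R_A = ΣP − R_B = 162 − 118 = 43.98 kN.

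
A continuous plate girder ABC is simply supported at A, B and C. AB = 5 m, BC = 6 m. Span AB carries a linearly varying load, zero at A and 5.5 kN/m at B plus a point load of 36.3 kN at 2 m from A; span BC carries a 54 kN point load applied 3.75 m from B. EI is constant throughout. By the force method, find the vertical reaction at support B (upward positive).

R_B = 60.99 kN

Take M_B as the redundant. Released structure: two simple spans AB and BC with a hinge at B.
End slopes at the hinge B, treating each span as simply supported:
  span AB: triangular load, peak 5.5: w₀L³/(45EI) = 15.28/EI
  span AB: point load 36.3 at a = 2: Pab(L + a)/(6LEI) = 50.82/EI
  span BC: point load 54 at a = 3.75: Pab(L + b)/(6LEI) = 104.4/EI
  relative rotation θ_0 = (66.1 + 104.4)/EI = 170.5/EI
A unit hogging moment at B produces rotation L₁/(3EI) + L₂/(3EI) = 3.667/EI.
Slope continuity at B: θ_0 = M_B·3.667/EI, so M_B = 170.5/3.667 = 46.5 kN·m (hogging).
Span AB, ΣM about A with M_B applied at B: R_B^{AB}·5 = 118.4 + 46.5, so R_B^{AB} = 32.99 kN and R_A = 50.05 − 32.99 = 17.06 kN.
Span BC, ΣM about C: R_B^{BC}·6 = 121.5 + 46.5, so R_B^{BC} = 28 kN and R_C = 54 − 28 = 26 kN.
R_B = 32.99 + 28 = 60.99 kN.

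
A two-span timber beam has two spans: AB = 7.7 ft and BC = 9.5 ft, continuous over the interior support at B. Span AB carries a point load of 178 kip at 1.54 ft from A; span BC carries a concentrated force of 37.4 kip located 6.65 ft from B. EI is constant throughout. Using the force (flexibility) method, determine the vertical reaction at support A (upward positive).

Release continuity at B by inserting a hinge; the redundant is the internal moment M_B. The primary structure is two simply-supported spans AB and BC.
Discontinuity in slope at B on the released structure — sum the simple-span end rotations:
  span AB: point load 178 at a = 1.54: Pab(L + a)/(6LEI) = 337.7/EI
  span BC: point load 37.4 at a = 6.65: Pab(L + b)/(6LEI) = 153.6/EI
  relative rotation θ_0 = (337.7 + 153.6)/EI = 491.3/EI
A unit hogging moment at B produces rotation L₁/(3EI) + L₂/(3EI) = 5.733/EI.
Slope continuity at B: θ_0 = M_B·5.733/EI, so M_B = 491.3/5.733 = 85.69 kip·ft (hogging).
Span AB, ΣM about A with M_B applied at B: R_B^{AB}·7.7 = 274.1 + 85.69, so R_B^{AB} = 46.73 kip and R_A = 178 − 46.73 = 131.3 kip.

R_A = 131.3 kip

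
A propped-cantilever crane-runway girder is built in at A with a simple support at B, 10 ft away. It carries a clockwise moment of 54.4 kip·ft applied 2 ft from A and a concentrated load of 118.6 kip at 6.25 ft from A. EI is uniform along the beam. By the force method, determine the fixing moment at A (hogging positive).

Release the roller at B. Primary structure: cantilever fixed at A.
Deflection at B on the released cantilever, summing each load's contribution:
  clockwise couple 54.4 at a = 2: M₀a(2L − a)/(2EI) = 979.2/EI
  point load 118.6 at a = 6.25: Pa²(3L − a)/(6EI) = 18338/EI
  δ_0 = 19317/EI
Flexibility coefficient — unit upward force at B: δ_{BB} = L³/(3EI) = 333.3/EI.
The prop prevents deflection at B: R_B = δ_0/δ_{BB} = 19317/333.3 = 57.95 kip.
Moment equilibrium about A: M_A = Σ(load moments about A) − R_B·L = 795.6 − 57.95×10 = 216.1 kip·ft.

M_A = 216.1 kip·ft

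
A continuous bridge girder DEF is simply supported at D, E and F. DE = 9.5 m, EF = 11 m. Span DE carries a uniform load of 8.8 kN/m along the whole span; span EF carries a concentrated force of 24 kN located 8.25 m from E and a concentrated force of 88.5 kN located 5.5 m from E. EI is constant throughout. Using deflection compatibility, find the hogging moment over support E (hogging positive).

M_E = 160.5 kN·m

Release continuity at E by inserting a hinge; the redundant is the internal moment M_E. The primary structure is two simply-supported spans DE and EF.
End slopes at the hinge E, treating each span as simply supported:
  span DE: UDL 8.8: wL³/(24EI) = 314.4/EI
  span EF: point load 24 at a = 8.25: Pab(L + b)/(6LEI) = 113.4/EI
  span EF: point load 88.5 at a = 5.5: Pab(L + b)/(6LEI) = 669.3/EI
  relative rotation θ_0 = (314.4 + 782.7)/EI = 1097/EI
A unit hogging moment at E produces rotation L₁/(3EI) + L₂/(3EI) = 6.833/EI.
Slope continuity at E: θ_0 = M_E·6.833/EI, so M_E = 1097/6.833 = 160.5 kN·m (hogging).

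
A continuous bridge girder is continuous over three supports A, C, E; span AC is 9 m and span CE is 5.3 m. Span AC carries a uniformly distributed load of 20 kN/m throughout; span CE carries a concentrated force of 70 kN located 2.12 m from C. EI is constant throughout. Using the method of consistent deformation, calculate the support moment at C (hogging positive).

Release continuity at C by inserting a hinge; the redundant is the internal moment M_C. The primary structure is two simply-supported spans AC and CE.
End slopes at the hinge C, treating each span as simply supported:
  span AC: UDL 20: wL³/(24EI) = 607.5/EI
  span CE: point load 70 at a = 2.12: Pab(L + b)/(6LEI) = 125.8/EI
  relative rotation θ_0 = (607.5 + 125.8)/EI = 733.3/EI
A unit hogging moment at C produces rotation L₁/(3EI) + L₂/(3EI) = 4.767/EI.
Slope continuity at C: θ_0 = M_C·4.767/EI, so M_C = 733.3/4.767 = 153.8 kN·m (hogging).

M_C = 153.8 kN·m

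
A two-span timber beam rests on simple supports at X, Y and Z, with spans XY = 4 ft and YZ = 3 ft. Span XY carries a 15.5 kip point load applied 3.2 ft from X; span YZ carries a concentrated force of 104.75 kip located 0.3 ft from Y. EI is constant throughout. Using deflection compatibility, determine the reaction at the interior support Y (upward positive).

R_Y = 116.4 kip

Insert a hinge at Y; M_Y is the redundant, and each span becomes simply supported.
Rotations at Y on the released spans (each span's end-slope, ×1/EI):
  span XY: point load 15.5 at a = 3.2: Pab(L + a)/(6LEI) = 11.9/EI
  span YZ: point load 104.75 at a = 0.3: Pab(L + b)/(6LEI) = 26.87/EI
  relative rotation θ_0 = (11.9 + 26.87)/EI = 38.77/EI
A unit hogging moment at Y produces rotation L₁/(3EI) + L₂/(3EI) = 2.333/EI.
Slope continuity at Y: θ_0 = M_Y·2.333/EI, so M_Y = 38.77/2.333 = 16.62 kip·ft (hogging).
Span XY, ΣM about X with M_Y applied at Y: R_Y^{XY}·4 = 49.6 + 16.62, so R_Y^{XY} = 16.55 kip and R_X = 15.5 − 16.55 = -1.054 kip.
Span YZ, ΣM about Z: R_Y^{YZ}·3 = 282.8 + 16.62, so R_Y^{YZ} = 99.81 kip and R_Z = 104.8 − 99.81 = 4.936 kip.
R_Y = 16.55 + 99.81 = 116.4 kip.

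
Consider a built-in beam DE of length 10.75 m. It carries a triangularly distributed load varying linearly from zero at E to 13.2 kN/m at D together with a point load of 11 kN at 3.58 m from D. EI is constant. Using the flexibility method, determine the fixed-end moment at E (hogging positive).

M_E = 59.59 kN·m

Release both end moments; the primary structure is a simply-supported span DE with redundants M_D and M_E.
End rotations of the released simple span under the applied load (×1/EI):
  at D: triangular load, peak 13.2: w₀L³/(45EI) = 364.4/EI
  at E: triangular load, peak 13.2: 7w₀L³/(360EI) = 318.9/EI
  at D: point load 11 at a = 3.58: Pab(L + b)/(6LEI) = 78.45/EI
  at E: point load 11 at a = 3.58: Pab(L + a)/(6LEI) = 62.73/EI
  θ_D0 = 442.9/EI,  θ_E0 = 381.6/EI
Flexibility coefficients: a unit moment at one end gives L/(3EI) there and L/(6EI) at the far end, so f₁₁ = f₂₂ = 3.583/EI and f₁₂ = f₂₁ = 1.792/EI.
Compatibility — zero rotation at each built-in end:
  3.583 M_D + 1.792 M_E = 442.9
  1.792 M_D + 3.583 M_E = 381.6
Solving the pair gives M_D = 93.79 kN·m and M_E = 59.59 kN·m (hogging).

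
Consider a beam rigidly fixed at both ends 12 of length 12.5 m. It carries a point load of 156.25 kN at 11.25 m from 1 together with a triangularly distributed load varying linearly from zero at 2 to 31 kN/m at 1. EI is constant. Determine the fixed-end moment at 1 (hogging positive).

M_1 = 259.8 kN·m

Release both end moments; the primary structure is a simply-supported span 12 with redundants M_1 and M_2.
Simple-span end rotations at 1 and 2 under the given loads:
  at 1: point load 156.25 at a = 11.25: Pab(L + b)/(6LEI) = 402.8/EI
  at 2: point load 156.25 at a = 11.25: Pab(L + a)/(6LEI) = 695.8/EI
  at 1: triangular load, peak 31: w₀L³/(45EI) = 1345/EI
  at 2: triangular load, peak 31: 7w₀L³/(360EI) = 1177/EI
  θ_10 = 1748/EI,  θ_20 = 1873/EI
Flexibility coefficients: a unit moment at one end gives L/(3EI) there and L/(6EI) at the far end, so f₁₁ = f₂₂ = 4.167/EI and f₁₂ = f₂₁ = 2.083/EI.
Compatibility — zero rotation at each built-in end:
  4.167 M_1 + 2.083 M_2 = 1748
  2.083 M_1 + 4.167 M_2 = 1873
Solving the pair gives M_1 = 259.8 kN·m and M_2 = 319.7 kN·m (hogging).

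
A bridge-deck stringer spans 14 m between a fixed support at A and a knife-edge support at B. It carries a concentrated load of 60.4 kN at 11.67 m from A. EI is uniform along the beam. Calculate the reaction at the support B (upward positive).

R_B = 45.46 kN

Release the roller at B. Primary structure: cantilever fixed at A.
Downward deflection at the released point B due to the loads:
  point load 60.4 at a = 11.67: Pa²(3L − a)/(6EI) = 41581/EI
Tip deflection under a unit load at B: L³/(3EI) = 914.7/EI.
Compatibility at B: δ_0 − R_B·δ_{BB} = 0, so R_B = 41581/914.7 = 45.46 kN.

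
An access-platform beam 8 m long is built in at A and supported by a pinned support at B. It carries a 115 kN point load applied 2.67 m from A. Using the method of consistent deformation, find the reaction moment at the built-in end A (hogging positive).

M_A = 170.4 kN·m

Release the roller at B. Primary structure: cantilever fixed at A.
Downward deflection at the released point B due to the loads:
  point load 115 at a = 2.67: Pa²(3L − a)/(6EI) = 2914/EI
Tip deflection under a unit load at B: L³/(3EI) = 170.7/EI.
Compatibility at B: δ_0 − R_B·δ_{BB} = 0, so R_B = 2914/170.7 = 17.08 kN.
Moment equilibrium about A: M_A = Σ(load moments about A) − R_B·L = 307.1 − 17.08×8 = 170.4 kN·m.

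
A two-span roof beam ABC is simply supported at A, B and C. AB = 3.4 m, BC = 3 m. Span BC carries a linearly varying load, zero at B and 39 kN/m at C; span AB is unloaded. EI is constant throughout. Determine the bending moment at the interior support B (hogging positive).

M_B = 9.598 kN·m

Insert a hinge at B; M_B is the redundant, and each span becomes simply supported.
End slopes at the hinge B, treating each span as simply supported:
  span BC: triangular load, peak 39: 7w₀L³/(360EI) = 20.48/EI
  relative rotation θ_0 = (0 + 20.48)/EI = 20.48/EI
A unit hogging moment at B produces rotation L₁/(3EI) + L₂/(3EI) = 2.133/EI.
Slope continuity at B: θ_0 = M_B·2.133/EI, so M_B = 20.48/2.133 = 9.598 kN·m (hogging).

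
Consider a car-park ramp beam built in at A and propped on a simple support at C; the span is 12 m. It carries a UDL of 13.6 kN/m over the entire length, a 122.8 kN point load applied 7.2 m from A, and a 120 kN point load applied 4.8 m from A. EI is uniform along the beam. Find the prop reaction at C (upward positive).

R_C = 139.2 kN

Release the roller at C. Primary structure: cantilever fixed at A.
Free-end deflection of the primary structure under the applied loading (downward +):
  UDL 13.6: wL⁴/(8EI) = 35251/EI
  point load 122.8 at a = 7.2: Pa²(3L − a)/(6EI) = 30557/EI
  point load 120 at a = 4.8: Pa²(3L − a)/(6EI) = 14377/EI
  δ_0 = 80185/EI
Tip deflection under a unit load at C: L³/(3EI) = 576/EI.
Compatibility at C: δ_0 − R_C·δ_{CC} = 0, so R_C = 80185/576 = 139.2 kN.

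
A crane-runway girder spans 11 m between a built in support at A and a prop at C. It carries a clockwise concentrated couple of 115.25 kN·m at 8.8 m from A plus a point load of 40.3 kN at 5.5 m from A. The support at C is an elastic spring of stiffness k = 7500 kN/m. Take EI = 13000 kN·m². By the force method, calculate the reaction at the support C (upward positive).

R_C = 27.57 kN

Take the reaction at C as the redundant and release it; the primary structure is a cantilever fixed at A.
Primary-structure tip deflection at C by superposition:
  clockwise couple 115.25 at a = 8.8: M₀a(2L − a)/(2EI) = 6694/EI
  point load 40.3 at a = 5.5: Pa²(3L − a)/(6EI) = 5587/EI
  δ_0 = 12281/EI
Flexibility coefficient — unit upward force at C: δ_{CC} = L³/(3EI) = 443.7/EI.
With EI = 13000 kN·m²: δ_0 = 0.9447 m and δ_{CC} = 0.034128 m/kN.
Compatibility — the spring shortens by R_C/k under the reaction it provides: δ_0 − R_C·δ_{CC} = R_C/k. With 1/k = 0.000133 m/kN, R_C = δ_0 / (δ_{CC} + 1/k) = 0.9447 / (0.034128 + 0.000133) = 27.57 kN.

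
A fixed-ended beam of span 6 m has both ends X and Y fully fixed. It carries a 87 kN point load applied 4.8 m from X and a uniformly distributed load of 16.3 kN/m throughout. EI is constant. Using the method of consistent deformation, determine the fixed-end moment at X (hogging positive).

Take the two fixed-end moments M_X, M_Y as redundants; the released structure is the simple span XY.
Simple-span end rotations at X and Y under the given loads:
  at X: point load 87 at a = 4.8: Pab(L + b)/(6LEI) = 100.2/EI
  at Y: point load 87 at a = 4.8: Pab(L + a)/(6LEI) = 150.3/EI
  at X: UDL 16.3: wL³/(24EI) = 146.7/EI
  at Y: UDL 16.3: wL³/(24EI) = 146.7/EI
  θ_X0 = 246.9/EI,  θ_Y0 = 297/EI
Flexibility coefficients: a unit moment at one end gives L/(3EI) there and L/(6EI) at the far end, so f₁₁ = f₂₂ = 2/EI and f₁₂ = f₂₁ = 1/EI.
Compatibility — zero rotation at each built-in end:
  2 M_X + 1 M_Y = 246.9
  1 M_X + 2 M_Y = 297
Solving the pair gives M_X = 65.6 kN·m and M_Y = 115.7 kN·m (hogging).

M_X = 65.6 kN·m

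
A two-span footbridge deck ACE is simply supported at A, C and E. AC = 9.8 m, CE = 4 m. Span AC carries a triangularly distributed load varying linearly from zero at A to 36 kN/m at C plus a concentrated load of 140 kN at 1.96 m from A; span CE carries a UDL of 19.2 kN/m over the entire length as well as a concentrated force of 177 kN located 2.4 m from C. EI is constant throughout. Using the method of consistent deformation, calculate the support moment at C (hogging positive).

M_C = 302.8 kN·m

Release continuity at C by inserting a hinge; the redundant is the internal moment M_C. The primary structure is two simply-supported spans AC and CE.
Rotations at C on the released spans (each span's end-slope, ×1/EI):
  span AC: triangular load, peak 36: w₀L³/(45EI) = 753/EI
  span AC: point load 140 at a = 1.96: Pab(L + a)/(6LEI) = 430.3/EI
  span CE: UDL 19.2: wL³/(24EI) = 51.2/EI
  span CE: point load 177 at a = 2.4: Pab(L + b)/(6LEI) = 158.6/EI
  relative rotation θ_0 = (1183 + 209.8)/EI = 1393/EI
A unit hogging moment at C produces rotation L₁/(3EI) + L₂/(3EI) = 4.6/EI.
Slope continuity at C: θ_0 = M_C·4.6/EI, so M_C = 1393/4.6 = 302.8 kN·m (hogging).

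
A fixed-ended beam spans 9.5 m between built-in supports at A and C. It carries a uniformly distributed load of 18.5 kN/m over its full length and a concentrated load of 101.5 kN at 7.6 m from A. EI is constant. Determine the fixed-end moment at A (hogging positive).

M_A = 170 kN·m

Take the two fixed-end moments M_A, M_C as redundants; the released structure is the simple span AC.
Simple-span end rotations at A and C under the given loads:
  at A: UDL 18.5: wL³/(24EI) = 660.9/EI
  at C: UDL 18.5: wL³/(24EI) = 660.9/EI
  at A: point load 101.5 at a = 7.6: Pab(L + b)/(6LEI) = 293.1/EI
  at C: point load 101.5 at a = 7.6: Pab(L + a)/(6LEI) = 439.7/EI
  θ_A0 = 954/EI,  θ_C0 = 1101/EI
Flexibility coefficients: a unit moment at one end gives L/(3EI) there and L/(6EI) at the far end, so f₁₁ = f₂₂ = 3.167/EI and f₁₂ = f₂₁ = 1.583/EI.
Compatibility — zero rotation at each built-in end:
  3.167 M_A + 1.583 M_C = 954
  1.583 M_A + 3.167 M_C = 1101
Solving the pair gives M_A = 170 kN·m and M_C = 262.6 kN·m (hogging).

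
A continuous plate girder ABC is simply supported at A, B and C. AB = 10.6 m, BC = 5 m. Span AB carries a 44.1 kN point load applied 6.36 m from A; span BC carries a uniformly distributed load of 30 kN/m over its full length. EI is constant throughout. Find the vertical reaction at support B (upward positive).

Take M_B as the redundant. Released structure: two simple spans AB and BC with a hinge at B.
Discontinuity in slope at B on the released structure — sum the simple-span end rotations:
  span AB: point load 44.1 at a = 6.36: Pab(L + a)/(6LEI) = 317.1/EI
  span BC: UDL 30: wL³/(24EI) = 156.2/EI
  relative rotation θ_0 = (317.1 + 156.2)/EI = 473.4/EI
A unit hogging moment at B produces rotation L₁/(3EI) + L₂/(3EI) = 5.2/EI.
Slope continuity at B: θ_0 = M_B·5.2/EI, so M_B = 473.4/5.2 = 91.03 kN·m (hogging).
Span AB, ΣM about A with M_B applied at B: R_B^{AB}·10.6 = 280.5 + 91.03, so R_B^{AB} = 35.05 kN and R_A = 44.1 − 35.05 = 9.052 kN.
Span BC, ΣM about C: R_B^{BC}·5 = 375 + 91.03, so R_B^{BC} = 93.21 kN and R_C = 150 − 93.21 = 56.79 kN.
R_B = 35.05 + 93.21 = 128.3 kN.

R_B = 128.3 kN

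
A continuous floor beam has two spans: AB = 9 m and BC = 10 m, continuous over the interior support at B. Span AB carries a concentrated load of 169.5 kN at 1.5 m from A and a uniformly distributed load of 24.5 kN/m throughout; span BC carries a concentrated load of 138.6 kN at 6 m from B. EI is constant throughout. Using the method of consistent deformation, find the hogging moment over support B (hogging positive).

Take M_B as the redundant. Released structure: two simple spans AB and BC with a hinge at B.
End slopes at the hinge B, treating each span as simply supported:
  span AB: point load 169.5 at a = 1.5: Pab(L + a)/(6LEI) = 370.8/EI
  span AB: UDL 24.5: wL³/(24EI) = 744.2/EI
  span BC: point load 138.6 at a = 6: Pab(L + b)/(6LEI) = 776.2/EI
  relative rotation θ_0 = (1115 + 776.2)/EI = 1891/EI
A unit hogging moment at B produces rotation L₁/(3EI) + L₂/(3EI) = 6.333/EI.
Compatibility: M_B·(L₁+L₂)/(3EI) = θ_0, giving M_B = 298.6 kN·m (hogging).

M_B = 298.6 kN·m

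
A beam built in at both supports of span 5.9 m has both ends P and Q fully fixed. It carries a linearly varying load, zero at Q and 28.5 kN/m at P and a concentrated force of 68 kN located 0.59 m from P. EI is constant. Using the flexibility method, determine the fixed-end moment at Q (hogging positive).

M_Q = 36.68 kN·m

Take the two fixed-end moments M_P, M_Q as redundants; the released structure is the simple span PQ.
End rotations of the released simple span under the applied load (×1/EI):
  at P: triangular load, peak 28.5: w₀L³/(45EI) = 130.1/EI
  at Q: triangular load, peak 28.5: 7w₀L³/(360EI) = 113.8/EI
  at P: point load 68 at a = 0.59: Pab(L + b)/(6LEI) = 67.46/EI
  at Q: point load 68 at a = 0.59: Pab(L + a)/(6LEI) = 39.06/EI
  θ_P0 = 197.5/EI,  θ_Q0 = 152.9/EI
Flexibility coefficients: a unit moment at one end gives L/(3EI) there and L/(6EI) at the far end, so f₁₁ = f₂₂ = 1.967/EI and f₁₂ = f₂₁ = 0.9833/EI.
Compatibility — zero rotation at each built-in end:
  1.967 M_P + 0.9833 M_Q = 197.5
  0.9833 M_P + 1.967 M_Q = 152.9
Solving the pair gives M_P = 82.1 kN·m and M_Q = 36.68 kN·m (hogging).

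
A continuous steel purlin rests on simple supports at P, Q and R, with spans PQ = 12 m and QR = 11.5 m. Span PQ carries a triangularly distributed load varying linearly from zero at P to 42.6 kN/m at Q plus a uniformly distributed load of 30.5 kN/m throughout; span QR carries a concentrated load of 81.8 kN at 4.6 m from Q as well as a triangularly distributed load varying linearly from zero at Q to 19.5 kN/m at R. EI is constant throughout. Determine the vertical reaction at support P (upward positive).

Release continuity at Q by inserting a hinge; the redundant is the internal moment M_Q. The primary structure is two simply-supported spans PQ and QR.
End slopes at the hinge Q, treating each span as simply supported:
  span PQ: triangular load, peak 42.6: w₀L³/(45EI) = 1636/EI
  span PQ: UDL 30.5: wL³/(24EI) = 2196/EI
  span QR: point load 81.8 at a = 4.6: Pab(L + b)/(6LEI) = 692.4/EI
  span QR: triangular load, peak 19.5: 7w₀L³/(360EI) = 576.7/EI
  relative rotation θ_0 = (3832 + 1269)/EI = 5101/EI
A unit hogging moment at Q produces rotation L₁/(3EI) + L₂/(3EI) = 7.833/EI.
Compatibility: M_Q·(L₁+L₂)/(3EI) = θ_0, giving M_Q = 651.2 kN·m (hogging).
Span PQ, ΣM about P with M_Q applied at Q: R_Q^{PQ}·12 = 4241 + 651.2, so R_Q^{PQ} = 407.7 kN and R_P = 621.6 − 407.7 = 213.9 kN.

R_P = 213.9 kN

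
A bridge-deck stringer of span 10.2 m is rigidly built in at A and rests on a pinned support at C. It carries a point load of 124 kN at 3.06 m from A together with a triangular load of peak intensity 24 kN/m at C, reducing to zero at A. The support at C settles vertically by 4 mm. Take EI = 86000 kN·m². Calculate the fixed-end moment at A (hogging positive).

M_A = 381.3 kN·m

Remove the prop at C; the released (primary) structure is a cantilever built in at A.
Deflection at C on the released cantilever, summing each load's contribution:
  point load 124 at a = 3.06: Pa²(3L − a)/(6EI) = 5329/EI
  triangular load, peak 24 at the free end: 11w₀L⁴/(120EI) = 23814/EI
  δ_0 = 29143/EI
Tip deflection under a unit load at C: L³/(3EI) = 353.7/EI.
With EI = 86000 kN·m²: δ_0 = 0.33887 m and δ_{CC} = 0.004113 m/kN.
Compatibility — the beam at C must follow the support down by 0.004 m: δ_0 − R_C·δ_{CC} = 0.004, so R_C = (0.33887 − 0.004)/0.004113 = 81.41 kN.
Moment equilibrium about A: M_A = Σ(load moments about A) − R_C·L = 1212 − 81.41×10.2 = 381.3 kN·m.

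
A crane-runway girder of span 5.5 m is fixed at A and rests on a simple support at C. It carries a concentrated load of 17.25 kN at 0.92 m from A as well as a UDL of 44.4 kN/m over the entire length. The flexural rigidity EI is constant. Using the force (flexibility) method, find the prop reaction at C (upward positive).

R_C = 92.26 kN

Take the reaction at C as the redundant and release it; the primary structure is a cantilever fixed at A.
Primary-structure tip deflection at C by superposition:
  point load 17.25 at a = 0.92: Pa²(3L − a)/(6EI) = 37.91/EI
  UDL 44.4: wL⁴/(8EI) = 5079/EI
  δ_0 = 5117/EI
Flexibility coefficient — unit upward force at C: δ_{CC} = L³/(3EI) = 55.46/EI.
Compatibility at C: δ_0 − R_C·δ_{CC} = 0, so R_C = 5117/55.46 = 92.26 kN.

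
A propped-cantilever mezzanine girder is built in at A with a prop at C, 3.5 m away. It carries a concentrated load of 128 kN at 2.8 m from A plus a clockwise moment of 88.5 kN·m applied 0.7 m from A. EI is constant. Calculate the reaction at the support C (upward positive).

R_C = 103.8 kN

Release the roller at C. Primary structure: cantilever fixed at A.
Free-end deflection of the primary structure under the applied loading (downward +):
  point load 128 at a = 2.8: Pa²(3L − a)/(6EI) = 1288/EI
  clockwise couple 88.5 at a = 0.7: M₀a(2L − a)/(2EI) = 195.1/EI
  δ_0 = 1483/EI
Tip deflection under a unit load at C: L³/(3EI) = 14.29/EI.
The prop prevents deflection at C: R_C = δ_0/δ_{CC} = 1483/14.29 = 103.8 kN.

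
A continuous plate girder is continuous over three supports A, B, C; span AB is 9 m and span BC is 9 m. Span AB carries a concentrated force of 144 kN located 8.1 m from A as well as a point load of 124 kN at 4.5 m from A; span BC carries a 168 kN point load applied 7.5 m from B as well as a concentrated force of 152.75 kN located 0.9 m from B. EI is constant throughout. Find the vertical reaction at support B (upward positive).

Release continuity at B by inserting a hinge; the redundant is the internal moment M_B. The primary structure is two simply-supported spans AB and BC.
End slopes at the hinge B, treating each span as simply supported:
  span AB: point load 144 at a = 8.1: Pab(L + a)/(6LEI) = 332.4/EI
  span AB: point load 124 at a = 4.5: Pab(L + a)/(6LEI) = 627.8/EI
  span BC: point load 168 at a = 7.5: Pab(L + b)/(6LEI) = 367.5/EI
  span BC: point load 152.75 at a = 0.9: Pab(L + b)/(6LEI) = 352.6/EI
  relative rotation θ_0 = (960.2 + 720.1)/EI = 1680/EI
A unit hogging moment at B produces rotation L₁/(3EI) + L₂/(3EI) = 6/EI.
Compatibility: M_B·(L₁+L₂)/(3EI) = θ_0, giving M_B = 280 kN·m (hogging).
Span AB, ΣM about A with M_B applied at B: R_B^{AB}·9 = 1724 + 280, so R_B^{AB} = 222.7 kN and R_A = 268 − 222.7 = 45.28 kN.
Span BC, ΣM about C: R_B^{BC}·9 = 1489 + 280, so R_B^{BC} = 196.6 kN and R_C = 320.8 − 196.6 = 124.2 kN.
R_B = 222.7 + 196.6 = 419.3 kN.

R_B = 419.3 kN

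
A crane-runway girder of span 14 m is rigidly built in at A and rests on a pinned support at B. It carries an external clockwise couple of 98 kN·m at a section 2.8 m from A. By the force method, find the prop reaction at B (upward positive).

Release the roller at B. Primary structure: cantilever fixed at A.
Deflection at B on the released cantilever, summing each load's contribution:
  clockwise couple 98 at a = 2.8: M₀a(2L − a)/(2EI) = 3457/EI
Tip deflection under a unit load at B: L³/(3EI) = 914.7/EI.
The prop prevents deflection at B: R_B = δ_0/δ_{BB} = 3457/914.7 = 3.78 kN.

R_B = 3.78 kN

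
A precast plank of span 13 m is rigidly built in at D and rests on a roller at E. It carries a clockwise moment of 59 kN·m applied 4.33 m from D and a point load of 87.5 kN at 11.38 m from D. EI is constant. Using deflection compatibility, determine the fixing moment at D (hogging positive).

Remove the prop at E; the released (primary) structure is a cantilever built in at D.
Primary-structure tip deflection at E by superposition:
  clockwise couple 59 at a = 4.33: M₀a(2L − a)/(2EI) = 2768/EI
  point load 87.5 at a = 11.38: Pa²(3L − a)/(6EI) = 52163/EI
  δ_0 = 54931/EI
Tip deflection under a unit load at E: L³/(3EI) = 732.3/EI.
The prop prevents deflection at E: R_E = δ_0/δ_{EE} = 54931/732.3 = 75.01 kN.
Moment equilibrium about D: M_D = Σ(load moments about D) − R_E·L = 1055 − 75.01×13 = 79.64 kN·m.

M_D = 79.64 kN·m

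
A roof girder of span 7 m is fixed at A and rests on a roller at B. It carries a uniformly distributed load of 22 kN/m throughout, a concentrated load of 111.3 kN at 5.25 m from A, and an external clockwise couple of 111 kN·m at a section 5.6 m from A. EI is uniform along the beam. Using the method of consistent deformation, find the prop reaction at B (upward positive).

R_B = 151 kN

Choose R_B as the redundant. The primary structure is the cantilever fixed at A.
Downward deflection at the released point B due to the loads:
  UDL 22: wL⁴/(8EI) = 6603/EI
  point load 111.3 at a = 5.25: Pa²(3L − a)/(6EI) = 8053/EI
  clockwise couple 111 at a = 5.6: M₀a(2L − a)/(2EI) = 2611/EI
  δ_0 = 17266/EI
Flexibility coefficient — unit upward force at B: δ_{BB} = L³/(3EI) = 114.3/EI.
Compatibility at B: δ_0 − R_B·δ_{BB} = 0, so R_B = 17266/114.3 = 151 kN.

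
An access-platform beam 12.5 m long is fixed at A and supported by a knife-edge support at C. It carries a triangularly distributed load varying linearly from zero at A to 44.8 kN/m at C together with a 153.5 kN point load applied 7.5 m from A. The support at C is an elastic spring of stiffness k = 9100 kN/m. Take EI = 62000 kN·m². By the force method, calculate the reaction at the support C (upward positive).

Remove the prop at C; the released (primary) structure is a cantilever built in at A.
Downward deflection at the released point C due to the loads:
  triangular load, peak 44.8 at the free end: 11w₀L⁴/(120EI) = 100260/EI
  point load 153.5 at a = 7.5: Pa²(3L − a)/(6EI) = 43172/EI
  δ_0 = 143432/EI
Flexibility coefficient — unit upward force at C: δ_{CC} = L³/(3EI) = 651/EI.
With EI = 62000 kN·m²: δ_0 = 2.3134 m and δ_{CC} = 0.010501 m/kN.
Compatibility — the spring shortens by R_C/k under the reaction it provides: δ_0 − R_C·δ_{CC} = R_C/k. With 1/k = 0.00011 m/kN, R_C = δ_0 / (δ_{CC} + 1/k) = 2.3134 / (0.010501 + 0.00011) = 218 kN.

R_C = 218 kN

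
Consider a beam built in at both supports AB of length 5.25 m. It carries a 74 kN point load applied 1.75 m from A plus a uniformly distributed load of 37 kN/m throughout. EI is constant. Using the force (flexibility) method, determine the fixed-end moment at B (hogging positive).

M_B = 113.8 kN·m

Release both end moments; the primary structure is a simply-supported span AB with redundants M_A and M_B.
End rotations of the released simple span under the applied load (×1/EI):
  at A: point load 74 at a = 1.75: Pab(L + b)/(6LEI) = 125.9/EI
  at B: point load 74 at a = 1.75: Pab(L + a)/(6LEI) = 100.7/EI
  at A: UDL 37: wL³/(24EI) = 223.1/EI
  at B: UDL 37: wL³/(24EI) = 223.1/EI
  θ_A0 = 349/EI,  θ_B0 = 323.8/EI
Flexibility coefficients: a unit moment at one end gives L/(3EI) there and L/(6EI) at the far end, so f₁₁ = f₂₂ = 1.75/EI and f₁₂ = f₂₁ = 0.875/EI.
Compatibility — zero rotation at each built-in end:
  1.75 M_A + 0.875 M_B = 349
  0.875 M_A + 1.75 M_B = 323.8
Solving the pair gives M_A = 142.5 kN·m and M_B = 113.8 kN·m (hogging).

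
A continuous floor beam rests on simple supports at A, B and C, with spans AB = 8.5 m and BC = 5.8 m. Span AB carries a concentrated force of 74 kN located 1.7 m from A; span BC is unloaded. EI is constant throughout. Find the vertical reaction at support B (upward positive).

R_B = 25.21 kN

Release continuity at B by inserting a hinge; the redundant is the internal moment M_B. The primary structure is two simply-supported spans AB and BC.
End slopes at the hinge B, treating each span as simply supported:
  span AB: point load 74 at a = 1.7: Pab(L + a)/(6LEI) = 171.1/EI
  relative rotation θ_0 = (171.1 + 0)/EI = 171.1/EI
A unit hogging moment at B produces rotation L₁/(3EI) + L₂/(3EI) = 4.767/EI.
Compatibility: M_B·(L₁+L₂)/(3EI) = θ_0, giving M_B = 35.89 kN·m (hogging).
Span AB, ΣM about A with M_B applied at B: R_B^{AB}·8.5 = 125.8 + 35.89, so R_B^{AB} = 19.02 kN and R_A = 74 − 19.02 = 54.98 kN.
Span BC, ΣM about C: R_B^{BC}·5.8 = 0 + 35.89, so R_B^{BC} = 6.188 kN and R_C = 0 − 6.188 = -6.188 kN.
R_B = 19.02 + 6.188 = 25.21 kN.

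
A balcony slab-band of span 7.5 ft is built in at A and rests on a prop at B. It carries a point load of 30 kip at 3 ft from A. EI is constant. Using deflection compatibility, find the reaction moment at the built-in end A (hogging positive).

Release the roller at B. Primary structure: cantilever fixed at A.
Free-end deflection of the primary structure under the applied loading (downward +):
  point load 30 at a = 3: Pa²(3L − a)/(6EI) = 877.5/EI
Flexibility coefficient — unit upward force at B: δ_{BB} = L³/(3EI) = 140.6/EI.
Compatibility at B: δ_0 − R_B·δ_{BB} = 0, so R_B = 877.5/140.6 = 6.24 kip.
Moment equilibrium about A: M_A = Σ(load moments about A) − R_B·L = 90 − 6.24×7.5 = 43.2 kip·ft.

M_A = 43.2 kip·ft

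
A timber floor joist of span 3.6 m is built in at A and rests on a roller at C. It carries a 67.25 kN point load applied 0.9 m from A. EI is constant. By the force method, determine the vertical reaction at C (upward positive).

R_C = 5.779 kN

Choose R_C as the redundant. The primary structure is the cantilever fixed at A.
Deflection at C on the released cantilever, summing each load's contribution:
  point load 67.25 at a = 0.9: Pa²(3L − a)/(6EI) = 89.88/EI
Tip deflection under a unit load at C: L³/(3EI) = 15.55/EI.
The prop prevents deflection at C: R_C = δ_0/δ_{CC} = 89.88/15.55 = 5.779 kN.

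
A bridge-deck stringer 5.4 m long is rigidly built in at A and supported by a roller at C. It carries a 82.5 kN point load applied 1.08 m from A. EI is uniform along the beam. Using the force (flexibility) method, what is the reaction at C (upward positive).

Remove the prop at C; the released (primary) structure is a cantilever built in at A.
Deflection at C on the released cantilever, summing each load's contribution:
  point load 82.5 at a = 1.08: Pa²(3L − a)/(6EI) = 242.5/EI
Tip deflection under a unit load at C: L³/(3EI) = 52.49/EI.
The prop prevents deflection at C: R_C = δ_0/δ_{CC} = 242.5/52.49 = 4.62 kN.

R_C = 4.62 kN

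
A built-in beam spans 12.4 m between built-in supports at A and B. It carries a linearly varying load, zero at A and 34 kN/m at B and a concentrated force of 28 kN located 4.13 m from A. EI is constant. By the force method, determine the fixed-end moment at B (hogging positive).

Release both end moments; the primary structure is a simply-supported span AB with redundants M_A and M_B.
Simple-span end rotations at A and B under the given loads:
  at A: triangular load, peak 34: 7w₀L³/(360EI) = 1260/EI
  at B: triangular load, peak 34: w₀L³/(45EI) = 1441/EI
  at A: point load 28 at a = 4.13: Pab(L + b)/(6LEI) = 265.7/EI
  at B: point load 28 at a = 4.13: Pab(L + a)/(6LEI) = 212.5/EI
  θ_A0 = 1526/EI,  θ_B0 = 1653/EI
Flexibility coefficients: a unit moment at one end gives L/(3EI) there and L/(6EI) at the far end, so f₁₁ = f₂₂ = 4.133/EI and f₁₂ = f₂₁ = 2.067/EI.
Compatibility — zero rotation at each built-in end:
  4.133 M_A + 2.067 M_B = 1526
  2.067 M_A + 4.133 M_B = 1653
Solving the pair gives M_A = 225.7 kN·m and M_B = 287.1 kN·m (hogging).

M_B = 287.1 kN·m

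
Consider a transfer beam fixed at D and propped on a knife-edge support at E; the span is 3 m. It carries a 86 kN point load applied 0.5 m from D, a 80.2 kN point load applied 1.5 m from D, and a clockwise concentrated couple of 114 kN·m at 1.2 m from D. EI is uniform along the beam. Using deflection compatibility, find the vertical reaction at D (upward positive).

Release the roller at E. Primary structure: cantilever fixed at D.
Downward deflection at the released point E due to the loads:
  point load 86 at a = 0.5: Pa²(3L − a)/(6EI) = 30.46/EI
  point load 80.2 at a = 1.5: Pa²(3L − a)/(6EI) = 225.6/EI
  clockwise couple 114 at a = 1.2: M₀a(2L − a)/(2EI) = 328.3/EI
  δ_0 = 584.3/EI
Flexibility coefficient — unit upward force at E: δ_{EE} = L³/(3EI) = 9/EI.
Compatibility at E: δ_0 − R_E·δ_{EE} = 0, so R_E = 584.3/9 = 64.93 kN.
Vertical equilibrium: R_D = ΣP − R_E = 166.2 − 64.93 = 101.3 kN.

R_D = 101.3 kN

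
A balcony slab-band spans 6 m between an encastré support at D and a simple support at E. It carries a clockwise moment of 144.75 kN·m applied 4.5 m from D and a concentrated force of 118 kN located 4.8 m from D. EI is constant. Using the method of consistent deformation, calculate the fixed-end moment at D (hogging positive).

Take the reaction at E as the redundant and release it; the primary structure is a cantilever fixed at D.
Free-end deflection of the primary structure under the applied loading (downward +):
  clockwise couple 144.75 at a = 4.5: M₀a(2L − a)/(2EI) = 2443/EI
  point load 118 at a = 4.8: Pa²(3L − a)/(6EI) = 5981/EI
  δ_0 = 8424/EI
Flexibility coefficient — unit upward force at E: δ_{EE} = L³/(3EI) = 72/EI.
The prop prevents deflection at E: R_E = δ_0/δ_{EE} = 8424/72 = 117 kN.
Moment equilibrium about D: M_D = Σ(load moments about D) − R_E·L = 711.1 − 117×6 = 9.163 kN·m.

M_D = 9.163 kN·m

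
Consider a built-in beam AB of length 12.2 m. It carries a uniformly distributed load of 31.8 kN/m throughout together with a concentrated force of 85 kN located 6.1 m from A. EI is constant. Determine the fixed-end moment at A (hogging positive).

M_A = 524.1 kN·m

Take the two fixed-end moments M_A, M_B as redundants; the released structure is the simple span AB.
End rotations of the released simple span under the applied load (×1/EI):
  at A: UDL 31.8: wL³/(24EI) = 2406/EI
  at B: UDL 31.8: wL³/(24EI) = 2406/EI
  at A: point load 85 at a = 6.1: Pab(L + b)/(6LEI) = 790.7/EI
  at B: point load 85 at a = 6.1: Pab(L + a)/(6LEI) = 790.7/EI
  θ_A0 = 3197/EI,  θ_B0 = 3197/EI
Flexibility coefficients: a unit moment at one end gives L/(3EI) there and L/(6EI) at the far end, so f₁₁ = f₂₂ = 4.067/EI and f₁₂ = f₂₁ = 2.033/EI.
Compatibility — zero rotation at each built-in end:
  4.067 M_A + 2.033 M_B = 3197
  2.033 M_A + 4.067 M_B = 3197
Solving the pair gives M_A = 524.1 kN·m and M_B = 524.1 kN·m (hogging).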